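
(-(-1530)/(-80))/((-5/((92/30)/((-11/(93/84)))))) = -36363/30800 = -1.18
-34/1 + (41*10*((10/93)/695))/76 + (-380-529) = -231612854/245613 = -943.00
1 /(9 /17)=17/9 = 1.89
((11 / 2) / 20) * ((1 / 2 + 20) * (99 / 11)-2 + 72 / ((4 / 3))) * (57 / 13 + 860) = 58466111/1040 = 56217.41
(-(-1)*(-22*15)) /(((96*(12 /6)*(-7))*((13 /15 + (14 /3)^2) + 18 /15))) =2475/240352 = 0.01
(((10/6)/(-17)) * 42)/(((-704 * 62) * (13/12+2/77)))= 147/1728560 = 0.00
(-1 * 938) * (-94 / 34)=44086/17 = 2593.29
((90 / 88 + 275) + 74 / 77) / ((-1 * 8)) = -85311/2464 = -34.62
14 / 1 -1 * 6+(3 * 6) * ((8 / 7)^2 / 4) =680/49 = 13.88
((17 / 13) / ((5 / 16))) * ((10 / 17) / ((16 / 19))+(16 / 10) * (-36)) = -77386/325 = -238.11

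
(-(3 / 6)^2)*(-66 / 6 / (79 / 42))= 231/158 = 1.46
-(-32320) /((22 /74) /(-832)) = -90448989.09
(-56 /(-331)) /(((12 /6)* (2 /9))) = 126/331 = 0.38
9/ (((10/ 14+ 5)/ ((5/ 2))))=63/16 = 3.94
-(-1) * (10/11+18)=208/11 = 18.91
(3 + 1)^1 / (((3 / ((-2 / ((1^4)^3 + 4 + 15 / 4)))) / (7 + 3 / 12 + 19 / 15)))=-584/225 = -2.60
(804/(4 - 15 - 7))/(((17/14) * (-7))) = 268/51 = 5.25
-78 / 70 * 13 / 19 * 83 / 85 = -42081/56525 = -0.74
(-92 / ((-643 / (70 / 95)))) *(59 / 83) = 75992/1014011 = 0.07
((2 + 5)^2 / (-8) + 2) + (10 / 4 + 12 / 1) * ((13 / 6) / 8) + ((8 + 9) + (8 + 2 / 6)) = 2413/96 = 25.14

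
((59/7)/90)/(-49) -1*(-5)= 5.00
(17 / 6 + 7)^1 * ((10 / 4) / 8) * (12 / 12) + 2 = 487/96 = 5.07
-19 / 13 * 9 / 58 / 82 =-171/61828 = 0.00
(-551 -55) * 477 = -289062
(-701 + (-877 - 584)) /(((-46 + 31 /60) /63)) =8172360/2729 = 2994.64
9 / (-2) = -9/2 = -4.50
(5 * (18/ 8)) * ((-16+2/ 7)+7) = -2745/28 = -98.04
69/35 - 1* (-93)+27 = 4269/35 = 121.97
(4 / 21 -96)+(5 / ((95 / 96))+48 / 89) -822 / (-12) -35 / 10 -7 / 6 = -1873861/71022 = -26.38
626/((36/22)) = 3443/9 = 382.56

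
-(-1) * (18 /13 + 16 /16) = 31/13 = 2.38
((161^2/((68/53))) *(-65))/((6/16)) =-178595690/51 = -3501876.27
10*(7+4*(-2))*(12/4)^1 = -30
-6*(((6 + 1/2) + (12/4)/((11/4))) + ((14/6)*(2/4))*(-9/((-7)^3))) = -24648/539 = -45.73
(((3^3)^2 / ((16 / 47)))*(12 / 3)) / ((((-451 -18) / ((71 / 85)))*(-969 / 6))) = 2432673/25752790 = 0.09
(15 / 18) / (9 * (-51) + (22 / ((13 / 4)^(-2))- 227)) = -20/10887 = 0.00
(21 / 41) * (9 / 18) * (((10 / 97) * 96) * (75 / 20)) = 37800/3977 = 9.50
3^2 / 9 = 1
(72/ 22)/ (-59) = -36/649 = -0.06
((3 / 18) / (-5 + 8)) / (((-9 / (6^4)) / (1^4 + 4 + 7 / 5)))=-256/5 = -51.20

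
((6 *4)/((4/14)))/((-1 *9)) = -28/3 = -9.33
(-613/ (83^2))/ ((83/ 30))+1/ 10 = 387887/5717870 = 0.07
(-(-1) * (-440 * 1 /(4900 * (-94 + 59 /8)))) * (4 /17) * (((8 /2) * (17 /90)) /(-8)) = -16/694575 = 0.00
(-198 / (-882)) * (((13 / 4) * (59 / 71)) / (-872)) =-8437/12134752 = 0.00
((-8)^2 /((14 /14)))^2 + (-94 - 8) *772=-74648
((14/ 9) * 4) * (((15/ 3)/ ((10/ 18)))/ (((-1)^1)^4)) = 56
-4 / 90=-2/45 = -0.04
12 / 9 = 4/3 = 1.33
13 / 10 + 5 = 63/10 = 6.30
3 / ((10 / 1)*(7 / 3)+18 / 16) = 0.12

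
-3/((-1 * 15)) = 0.20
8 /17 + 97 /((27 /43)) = 71123/459 = 154.95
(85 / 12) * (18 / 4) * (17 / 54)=1445/144 = 10.03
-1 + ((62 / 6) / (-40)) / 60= -7231/7200 = -1.00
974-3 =971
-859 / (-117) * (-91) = -6013/9 = -668.11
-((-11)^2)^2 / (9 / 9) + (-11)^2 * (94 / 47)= -14399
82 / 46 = 41/23 = 1.78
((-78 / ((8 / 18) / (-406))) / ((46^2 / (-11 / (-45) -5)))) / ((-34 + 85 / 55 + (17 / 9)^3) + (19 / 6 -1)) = 6.80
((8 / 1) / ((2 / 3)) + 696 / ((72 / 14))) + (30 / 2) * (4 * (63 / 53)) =34766/159 = 218.65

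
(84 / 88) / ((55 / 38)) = 399/605 = 0.66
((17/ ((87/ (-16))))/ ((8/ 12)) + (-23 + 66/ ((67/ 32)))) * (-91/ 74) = -677677/143782 = -4.71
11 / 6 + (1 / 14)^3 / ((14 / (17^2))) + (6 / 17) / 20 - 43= -403025393/9796080 = -41.14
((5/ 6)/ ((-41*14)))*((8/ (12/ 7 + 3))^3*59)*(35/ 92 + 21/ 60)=-10361344/33888591 = -0.31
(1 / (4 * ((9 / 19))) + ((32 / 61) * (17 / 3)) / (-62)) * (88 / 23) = 718630/391437 = 1.84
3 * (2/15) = 0.40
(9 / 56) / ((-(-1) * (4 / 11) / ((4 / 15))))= 33/280 = 0.12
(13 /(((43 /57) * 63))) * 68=16796/903 = 18.60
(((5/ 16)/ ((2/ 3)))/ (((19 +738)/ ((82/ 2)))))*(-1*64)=-1230/757 = -1.62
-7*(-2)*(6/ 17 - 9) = -2058/17 = -121.06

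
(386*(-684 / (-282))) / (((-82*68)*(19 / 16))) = -4632/32759 = -0.14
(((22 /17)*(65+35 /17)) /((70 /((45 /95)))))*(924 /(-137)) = -156816/39593 = -3.96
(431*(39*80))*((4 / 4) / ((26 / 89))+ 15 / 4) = 9645780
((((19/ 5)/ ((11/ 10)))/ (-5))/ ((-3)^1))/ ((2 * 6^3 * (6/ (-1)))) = -19/213840 = 0.00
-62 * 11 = -682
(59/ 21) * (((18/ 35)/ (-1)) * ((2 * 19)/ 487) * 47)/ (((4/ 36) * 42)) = -948366/835205 = -1.14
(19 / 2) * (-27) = -513/2 = -256.50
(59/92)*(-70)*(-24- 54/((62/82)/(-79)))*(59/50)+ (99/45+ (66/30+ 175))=-297422.67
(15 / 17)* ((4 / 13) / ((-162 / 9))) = -10/663 = -0.02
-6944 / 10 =-3472/5 = -694.40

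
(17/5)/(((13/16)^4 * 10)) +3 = 2699131/714025 = 3.78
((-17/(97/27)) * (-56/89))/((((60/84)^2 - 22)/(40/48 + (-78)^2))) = -843.05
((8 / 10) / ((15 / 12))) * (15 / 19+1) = 544/475 = 1.15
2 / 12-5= -29/6 = -4.83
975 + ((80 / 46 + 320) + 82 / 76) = 1134293/874 = 1297.82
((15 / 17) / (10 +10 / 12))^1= 18/221 = 0.08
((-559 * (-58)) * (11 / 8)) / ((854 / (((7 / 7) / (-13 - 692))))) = -178321/2408280 = -0.07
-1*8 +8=0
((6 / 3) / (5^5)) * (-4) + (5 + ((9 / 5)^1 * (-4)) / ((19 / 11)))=49223/59375 = 0.83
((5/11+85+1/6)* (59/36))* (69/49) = 7668407/38808 = 197.60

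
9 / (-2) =-9/2 = -4.50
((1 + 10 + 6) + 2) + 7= 26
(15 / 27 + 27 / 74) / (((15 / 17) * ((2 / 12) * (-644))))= -0.01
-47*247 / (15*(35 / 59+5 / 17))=-11643827/13350 = -872.20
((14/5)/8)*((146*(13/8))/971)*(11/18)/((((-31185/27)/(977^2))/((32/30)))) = -905848021/19662750 = -46.07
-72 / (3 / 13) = -312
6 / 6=1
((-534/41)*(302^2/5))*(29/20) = -353096286/1025 = -344484.18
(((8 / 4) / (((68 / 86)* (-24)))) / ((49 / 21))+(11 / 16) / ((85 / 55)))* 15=11415/1904 = 6.00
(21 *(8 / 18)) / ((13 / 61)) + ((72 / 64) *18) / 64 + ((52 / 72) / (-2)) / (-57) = 75320413/1707264 = 44.12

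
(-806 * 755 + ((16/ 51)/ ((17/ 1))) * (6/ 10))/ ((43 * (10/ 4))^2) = -81797752/1553375 = -52.66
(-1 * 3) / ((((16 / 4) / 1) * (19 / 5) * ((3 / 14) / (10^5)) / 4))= -7000000/19 = -368421.05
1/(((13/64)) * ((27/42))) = 896/117 = 7.66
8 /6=4/3 = 1.33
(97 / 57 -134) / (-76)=7541/4332 = 1.74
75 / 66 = 25/22 = 1.14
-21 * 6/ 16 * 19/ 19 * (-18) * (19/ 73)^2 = 204687/21316 = 9.60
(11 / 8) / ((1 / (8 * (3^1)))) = 33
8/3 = 2.67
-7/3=-2.33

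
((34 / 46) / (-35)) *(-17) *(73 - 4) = 867/35 = 24.77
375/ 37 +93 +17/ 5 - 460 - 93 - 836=-237256/185 = -1282.46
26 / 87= 0.30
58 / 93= 0.62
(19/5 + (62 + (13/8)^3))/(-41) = -179433/104960 = -1.71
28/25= 1.12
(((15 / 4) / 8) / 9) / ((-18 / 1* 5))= -1/1728 = 0.00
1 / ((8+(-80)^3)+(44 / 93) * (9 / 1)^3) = -31/15861060 = 0.00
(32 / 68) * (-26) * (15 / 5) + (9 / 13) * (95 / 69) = -181731/5083 = -35.75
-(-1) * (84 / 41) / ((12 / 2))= 0.34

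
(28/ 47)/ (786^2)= 7/7259103 = 0.00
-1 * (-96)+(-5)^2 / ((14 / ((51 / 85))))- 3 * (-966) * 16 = 650511/14 = 46465.07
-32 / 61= -0.52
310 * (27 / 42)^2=12555/98 = 128.11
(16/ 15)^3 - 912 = -3073904/3375 = -910.79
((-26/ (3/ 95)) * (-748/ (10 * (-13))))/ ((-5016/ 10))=85/9 = 9.44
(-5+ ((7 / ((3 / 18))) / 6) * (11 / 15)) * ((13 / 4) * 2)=13/15 = 0.87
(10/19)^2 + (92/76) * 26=11462/361 = 31.75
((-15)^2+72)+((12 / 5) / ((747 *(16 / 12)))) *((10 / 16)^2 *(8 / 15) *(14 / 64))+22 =20334343/63744 = 319.00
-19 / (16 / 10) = -95/8 = -11.88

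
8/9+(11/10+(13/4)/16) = 6313/2880 = 2.19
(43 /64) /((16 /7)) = 301/1024 = 0.29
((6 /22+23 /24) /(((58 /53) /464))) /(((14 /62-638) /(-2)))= 1067950/652443 = 1.64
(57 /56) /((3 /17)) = 323/56 = 5.77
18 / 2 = 9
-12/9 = -4/3 = -1.33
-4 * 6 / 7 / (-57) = 8/133 = 0.06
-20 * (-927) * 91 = 1687140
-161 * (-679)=109319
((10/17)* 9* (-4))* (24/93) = -2880/527 = -5.46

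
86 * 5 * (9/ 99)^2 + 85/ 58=35225/7018 = 5.02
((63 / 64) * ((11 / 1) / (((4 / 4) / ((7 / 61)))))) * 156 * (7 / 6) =226.15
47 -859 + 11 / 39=-31657/39 = -811.72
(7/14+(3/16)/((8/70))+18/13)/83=2933/69056 = 0.04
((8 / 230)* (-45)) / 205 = -36/4715 = -0.01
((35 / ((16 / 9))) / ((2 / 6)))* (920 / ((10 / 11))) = 239085/4 = 59771.25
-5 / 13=-0.38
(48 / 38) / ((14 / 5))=60/133 = 0.45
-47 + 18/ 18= -46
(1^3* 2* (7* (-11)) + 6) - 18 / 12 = -299/2 = -149.50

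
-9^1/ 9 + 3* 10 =29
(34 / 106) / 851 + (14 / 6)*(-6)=-631425/45103 = -14.00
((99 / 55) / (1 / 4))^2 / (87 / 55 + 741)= 792/11345 = 0.07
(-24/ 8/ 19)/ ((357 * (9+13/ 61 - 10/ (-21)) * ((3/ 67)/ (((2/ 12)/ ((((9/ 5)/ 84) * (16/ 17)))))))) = -143045/16979616 = -0.01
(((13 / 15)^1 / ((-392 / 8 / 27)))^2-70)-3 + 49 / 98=-8676247/120050 = -72.27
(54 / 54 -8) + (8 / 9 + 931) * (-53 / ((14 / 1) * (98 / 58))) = -12934037/6174 = -2094.92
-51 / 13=-3.92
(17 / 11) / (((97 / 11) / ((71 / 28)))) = 1207/2716 = 0.44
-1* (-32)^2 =-1024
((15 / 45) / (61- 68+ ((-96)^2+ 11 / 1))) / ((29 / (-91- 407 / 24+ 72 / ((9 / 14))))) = 97/19251360 = 0.00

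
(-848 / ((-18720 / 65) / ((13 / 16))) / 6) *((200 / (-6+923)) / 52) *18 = 0.03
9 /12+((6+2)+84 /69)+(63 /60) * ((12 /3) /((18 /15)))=1239/92 = 13.47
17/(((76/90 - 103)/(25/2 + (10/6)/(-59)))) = -1125825/542446 = -2.08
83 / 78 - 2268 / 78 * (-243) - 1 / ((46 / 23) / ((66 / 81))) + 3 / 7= 34726145/4914 = 7066.78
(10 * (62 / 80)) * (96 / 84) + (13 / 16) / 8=8027/896 = 8.96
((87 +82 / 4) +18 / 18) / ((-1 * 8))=-217/16 = -13.56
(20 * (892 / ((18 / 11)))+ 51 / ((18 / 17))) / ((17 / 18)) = 197107/17 = 11594.53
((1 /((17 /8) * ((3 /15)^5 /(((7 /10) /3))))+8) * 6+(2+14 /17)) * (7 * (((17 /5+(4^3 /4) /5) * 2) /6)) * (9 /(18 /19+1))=472221288/3145 = 150149.85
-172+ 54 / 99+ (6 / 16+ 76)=-8367/88 = -95.08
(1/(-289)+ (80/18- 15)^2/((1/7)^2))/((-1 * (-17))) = 127802944/397953 = 321.15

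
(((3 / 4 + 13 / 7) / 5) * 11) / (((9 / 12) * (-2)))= -803/210 = -3.82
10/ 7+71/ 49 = 141/49 = 2.88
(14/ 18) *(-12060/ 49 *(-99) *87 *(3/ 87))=397980/7 = 56854.29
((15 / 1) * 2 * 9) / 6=45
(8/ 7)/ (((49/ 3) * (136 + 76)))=6/18179 = 0.00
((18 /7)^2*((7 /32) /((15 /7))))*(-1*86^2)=-49923/10 = -4992.30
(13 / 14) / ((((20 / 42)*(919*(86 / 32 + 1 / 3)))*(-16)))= -117/2665100 = 0.00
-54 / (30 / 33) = -297/5 = -59.40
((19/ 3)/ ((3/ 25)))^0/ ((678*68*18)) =1/829872 = 0.00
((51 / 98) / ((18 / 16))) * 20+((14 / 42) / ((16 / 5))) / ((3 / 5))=66505/7056 = 9.43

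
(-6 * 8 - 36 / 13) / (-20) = 33/13 = 2.54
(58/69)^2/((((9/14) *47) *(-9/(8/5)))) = -376768/90625635 = 0.00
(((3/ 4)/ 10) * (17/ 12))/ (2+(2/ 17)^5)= 24137569/454359360 = 0.05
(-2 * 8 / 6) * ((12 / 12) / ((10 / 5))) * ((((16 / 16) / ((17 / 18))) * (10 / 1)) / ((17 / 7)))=-1680/289 = -5.81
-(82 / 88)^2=-1681/1936 = -0.87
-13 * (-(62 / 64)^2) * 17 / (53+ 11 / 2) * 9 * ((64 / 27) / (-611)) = -16337/131976 = -0.12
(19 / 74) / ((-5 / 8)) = -0.41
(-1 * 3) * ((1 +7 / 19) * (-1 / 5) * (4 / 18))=52/285 = 0.18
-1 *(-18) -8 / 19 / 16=683/38 = 17.97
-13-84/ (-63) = -11.67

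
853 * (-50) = -42650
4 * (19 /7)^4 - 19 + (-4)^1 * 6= 418041/2401 = 174.11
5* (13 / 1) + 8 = 73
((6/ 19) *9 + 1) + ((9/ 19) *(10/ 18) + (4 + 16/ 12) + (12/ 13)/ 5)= 35654/3705 = 9.62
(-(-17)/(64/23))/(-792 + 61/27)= -0.01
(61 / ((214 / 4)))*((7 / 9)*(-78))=-22204/321 = -69.17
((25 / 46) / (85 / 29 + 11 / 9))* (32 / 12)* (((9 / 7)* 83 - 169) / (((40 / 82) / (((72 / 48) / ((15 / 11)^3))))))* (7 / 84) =-172498931/78535800 = -2.20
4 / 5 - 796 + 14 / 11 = -43666/55 = -793.93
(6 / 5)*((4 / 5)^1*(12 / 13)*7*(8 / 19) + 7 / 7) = 23538/6175 = 3.81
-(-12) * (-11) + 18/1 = -114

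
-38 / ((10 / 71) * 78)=-1349/390 = -3.46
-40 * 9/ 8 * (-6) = 270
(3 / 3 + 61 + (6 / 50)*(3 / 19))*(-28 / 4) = -206213/475 = -434.13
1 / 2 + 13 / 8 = 2.12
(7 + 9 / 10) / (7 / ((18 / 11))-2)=711/205 = 3.47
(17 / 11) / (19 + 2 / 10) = 85/1056 = 0.08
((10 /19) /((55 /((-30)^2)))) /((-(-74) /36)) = 32400/7733 = 4.19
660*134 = 88440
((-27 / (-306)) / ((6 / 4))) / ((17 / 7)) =7/289 = 0.02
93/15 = 31/5 = 6.20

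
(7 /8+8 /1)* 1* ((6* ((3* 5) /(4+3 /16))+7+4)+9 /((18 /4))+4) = 183109/536 = 341.62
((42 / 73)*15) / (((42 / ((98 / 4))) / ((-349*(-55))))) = 14108325/146 = 96632.36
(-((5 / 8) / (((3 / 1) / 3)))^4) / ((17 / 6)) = -1875/34816 = -0.05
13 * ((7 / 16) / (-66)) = -91/1056 = -0.09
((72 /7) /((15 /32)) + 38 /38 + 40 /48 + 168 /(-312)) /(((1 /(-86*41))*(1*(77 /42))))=-223685914/5005 = -44692.49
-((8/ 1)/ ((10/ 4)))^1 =-16/5 = -3.20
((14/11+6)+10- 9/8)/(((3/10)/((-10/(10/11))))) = -7105/12 = -592.08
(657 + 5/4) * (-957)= -2519781/4 = -629945.25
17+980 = 997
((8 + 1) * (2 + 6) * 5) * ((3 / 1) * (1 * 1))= 1080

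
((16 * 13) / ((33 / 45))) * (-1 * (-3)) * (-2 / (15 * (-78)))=16/11 = 1.45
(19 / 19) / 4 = 1/4 = 0.25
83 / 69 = 1.20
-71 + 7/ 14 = -141/2 = -70.50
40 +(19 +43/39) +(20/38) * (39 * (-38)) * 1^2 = -28076/39 = -719.90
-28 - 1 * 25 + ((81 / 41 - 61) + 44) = -2789/41 = -68.02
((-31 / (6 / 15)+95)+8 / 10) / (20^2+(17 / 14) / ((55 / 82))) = 14091/309394 = 0.05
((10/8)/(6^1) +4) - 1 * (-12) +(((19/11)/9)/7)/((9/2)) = 809035/49896 = 16.21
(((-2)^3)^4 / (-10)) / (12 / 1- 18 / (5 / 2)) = -256/3 = -85.33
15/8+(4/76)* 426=3693/152 = 24.30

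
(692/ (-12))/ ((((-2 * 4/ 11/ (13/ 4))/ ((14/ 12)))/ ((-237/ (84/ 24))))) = -1954381/96 = -20358.14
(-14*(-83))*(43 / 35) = 7138/5 = 1427.60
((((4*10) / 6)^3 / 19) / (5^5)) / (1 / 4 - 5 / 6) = -256/29925 = -0.01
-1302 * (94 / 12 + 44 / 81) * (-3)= 294469/9 = 32718.78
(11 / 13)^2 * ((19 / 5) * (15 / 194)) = 6897/32786 = 0.21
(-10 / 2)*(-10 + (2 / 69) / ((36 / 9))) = 6895/138 = 49.96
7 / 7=1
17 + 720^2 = 518417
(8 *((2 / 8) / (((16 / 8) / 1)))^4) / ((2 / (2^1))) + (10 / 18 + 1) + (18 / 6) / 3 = 11785/4608 = 2.56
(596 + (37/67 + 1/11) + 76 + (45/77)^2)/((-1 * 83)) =-8.11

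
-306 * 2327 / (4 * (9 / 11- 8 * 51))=1305447/2986 = 437.19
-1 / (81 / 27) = -1/3 = -0.33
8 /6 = 1.33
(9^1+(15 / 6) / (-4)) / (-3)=-67/24 = -2.79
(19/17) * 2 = 38/17 = 2.24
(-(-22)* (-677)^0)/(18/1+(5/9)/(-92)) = 18216/14899 = 1.22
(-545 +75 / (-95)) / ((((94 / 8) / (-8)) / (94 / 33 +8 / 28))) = 240252160/206283 = 1164.67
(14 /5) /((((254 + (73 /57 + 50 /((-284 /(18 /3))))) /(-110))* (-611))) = 89034/44901779 = 0.00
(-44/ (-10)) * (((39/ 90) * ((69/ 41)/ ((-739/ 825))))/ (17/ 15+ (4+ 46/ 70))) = -11396385/18421792 = -0.62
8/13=0.62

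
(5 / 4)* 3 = 15/4 = 3.75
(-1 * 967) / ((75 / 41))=-528.63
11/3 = 3.67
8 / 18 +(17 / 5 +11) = 668/45 = 14.84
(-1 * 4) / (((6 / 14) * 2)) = -14/3 = -4.67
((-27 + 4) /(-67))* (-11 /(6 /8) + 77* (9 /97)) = -50347/19497 = -2.58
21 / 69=0.30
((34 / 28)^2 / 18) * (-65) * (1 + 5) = -31.95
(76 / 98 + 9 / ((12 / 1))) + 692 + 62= 755.53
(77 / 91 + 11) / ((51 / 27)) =1386/221 = 6.27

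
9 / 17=0.53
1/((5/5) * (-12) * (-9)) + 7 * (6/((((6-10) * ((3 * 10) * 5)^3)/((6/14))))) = 62491/6750000 = 0.01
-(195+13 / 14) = -2743/14 = -195.93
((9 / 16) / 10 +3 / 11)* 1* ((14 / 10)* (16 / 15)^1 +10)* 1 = 3.78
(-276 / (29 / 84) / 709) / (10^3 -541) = -2576/1048611 = 0.00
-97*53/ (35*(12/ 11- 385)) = 56551/147805 = 0.38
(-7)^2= 49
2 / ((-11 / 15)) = -30/11 = -2.73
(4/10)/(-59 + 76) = 2/85 = 0.02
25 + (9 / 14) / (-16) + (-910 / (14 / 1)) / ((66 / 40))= -106697/7392 = -14.43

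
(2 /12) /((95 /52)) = 26/285 = 0.09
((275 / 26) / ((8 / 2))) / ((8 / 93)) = 30.74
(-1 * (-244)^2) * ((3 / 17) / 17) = -178608/289 = -618.02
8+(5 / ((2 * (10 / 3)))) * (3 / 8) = 265/32 = 8.28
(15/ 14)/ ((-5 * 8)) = -3/112 = -0.03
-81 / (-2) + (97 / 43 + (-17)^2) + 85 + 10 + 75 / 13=483563/1118 = 432.53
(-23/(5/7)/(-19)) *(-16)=-2576/95 = -27.12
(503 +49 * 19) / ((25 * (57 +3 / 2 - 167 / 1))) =-2868/5425 = -0.53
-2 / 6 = -1/3 = -0.33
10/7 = 1.43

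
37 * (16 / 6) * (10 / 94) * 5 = 7400/141 = 52.48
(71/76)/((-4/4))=-71/76 = -0.93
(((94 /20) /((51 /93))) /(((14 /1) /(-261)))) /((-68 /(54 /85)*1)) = 10267479/6878200 = 1.49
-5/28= -0.18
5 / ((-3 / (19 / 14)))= -95/42 = -2.26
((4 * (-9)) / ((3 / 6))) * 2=-144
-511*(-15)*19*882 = 128450070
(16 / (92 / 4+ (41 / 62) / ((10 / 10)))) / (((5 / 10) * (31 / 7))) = 448/1467 = 0.31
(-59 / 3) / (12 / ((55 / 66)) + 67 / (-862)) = -254290/185187 = -1.37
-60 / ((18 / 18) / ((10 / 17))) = -600/17 = -35.29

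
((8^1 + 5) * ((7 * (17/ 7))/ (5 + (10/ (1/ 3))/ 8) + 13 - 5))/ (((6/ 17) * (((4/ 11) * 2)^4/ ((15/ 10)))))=281502507/143360 = 1963.61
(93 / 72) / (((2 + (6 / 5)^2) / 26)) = 10075/1032 = 9.76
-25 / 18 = -1.39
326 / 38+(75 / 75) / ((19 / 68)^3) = 373275/6859 = 54.42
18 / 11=1.64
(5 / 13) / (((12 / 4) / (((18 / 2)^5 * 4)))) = 393660/13 = 30281.54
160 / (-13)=-160/13 = -12.31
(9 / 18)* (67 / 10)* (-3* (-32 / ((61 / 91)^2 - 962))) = -13315848/39813005 = -0.33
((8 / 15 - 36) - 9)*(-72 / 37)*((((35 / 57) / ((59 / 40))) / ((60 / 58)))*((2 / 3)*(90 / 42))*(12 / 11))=54.27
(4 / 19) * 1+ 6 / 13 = 166/247 = 0.67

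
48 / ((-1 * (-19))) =48/19 = 2.53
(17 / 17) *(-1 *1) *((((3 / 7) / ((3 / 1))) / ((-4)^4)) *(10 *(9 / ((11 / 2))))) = -45/4928 = -0.01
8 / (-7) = -8/7 = -1.14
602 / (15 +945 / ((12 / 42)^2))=2408/46365 = 0.05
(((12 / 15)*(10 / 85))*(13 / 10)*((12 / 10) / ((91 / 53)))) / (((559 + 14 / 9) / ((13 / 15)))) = 49608/375221875 = 0.00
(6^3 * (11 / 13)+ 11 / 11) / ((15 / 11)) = 26279/195 = 134.76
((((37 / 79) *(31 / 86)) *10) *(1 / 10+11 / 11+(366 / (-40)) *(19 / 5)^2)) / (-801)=75143411/272099700 = 0.28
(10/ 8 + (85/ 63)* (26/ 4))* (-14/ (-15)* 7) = 65.46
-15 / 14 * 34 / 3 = -85/7 = -12.14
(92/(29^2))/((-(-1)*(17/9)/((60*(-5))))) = -248400/14297 = -17.37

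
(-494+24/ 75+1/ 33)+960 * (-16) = -13079261/825 = -15853.65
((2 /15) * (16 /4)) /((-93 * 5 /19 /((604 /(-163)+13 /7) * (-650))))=-2778256/106113 = -26.18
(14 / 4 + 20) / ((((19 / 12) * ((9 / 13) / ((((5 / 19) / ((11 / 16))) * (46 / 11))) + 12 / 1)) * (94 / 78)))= 3731520/3766883 = 0.99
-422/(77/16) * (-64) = 5612.05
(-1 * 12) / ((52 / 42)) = -126/13 = -9.69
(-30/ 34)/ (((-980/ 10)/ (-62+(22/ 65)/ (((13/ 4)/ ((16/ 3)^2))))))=-0.53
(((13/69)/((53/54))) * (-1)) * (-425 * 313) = 31127850/1219 = 25535.56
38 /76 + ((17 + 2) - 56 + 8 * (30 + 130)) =2487/2 = 1243.50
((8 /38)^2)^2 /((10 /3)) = 384/651605 = 0.00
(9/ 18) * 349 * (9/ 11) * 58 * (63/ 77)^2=7378209/1331 = 5543.36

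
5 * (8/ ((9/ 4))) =160/9 = 17.78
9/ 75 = 3/25 = 0.12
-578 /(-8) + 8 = 321/4 = 80.25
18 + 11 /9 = 19.22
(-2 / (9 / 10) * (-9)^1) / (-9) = -2.22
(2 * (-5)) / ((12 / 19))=-95/6 = -15.83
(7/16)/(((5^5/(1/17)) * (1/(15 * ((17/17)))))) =21/170000 = 0.00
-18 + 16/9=-146/9 = -16.22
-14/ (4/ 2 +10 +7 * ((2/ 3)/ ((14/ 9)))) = -14/15 = -0.93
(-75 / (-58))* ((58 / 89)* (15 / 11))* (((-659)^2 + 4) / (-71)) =-7028.88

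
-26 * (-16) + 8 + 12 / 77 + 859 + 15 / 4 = 396367/308 = 1286.91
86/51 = 1.69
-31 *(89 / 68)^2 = -245551/4624 = -53.10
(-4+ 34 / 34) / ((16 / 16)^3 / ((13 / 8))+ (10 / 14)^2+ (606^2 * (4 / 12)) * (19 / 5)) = -3185/493852007 = 0.00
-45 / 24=-1.88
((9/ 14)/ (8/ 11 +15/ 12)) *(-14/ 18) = -22/87 = -0.25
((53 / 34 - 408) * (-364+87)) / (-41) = -3827863/1394 = -2745.96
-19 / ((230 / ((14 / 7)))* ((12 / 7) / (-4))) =133/345 = 0.39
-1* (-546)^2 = -298116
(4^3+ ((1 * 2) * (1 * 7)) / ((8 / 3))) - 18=205/4 = 51.25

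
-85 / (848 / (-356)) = 7565/212 = 35.68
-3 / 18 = -1/6 = -0.17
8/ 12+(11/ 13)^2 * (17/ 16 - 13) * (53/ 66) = -100537/16224 = -6.20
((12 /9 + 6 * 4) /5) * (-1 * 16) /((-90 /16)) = 9728/675 = 14.41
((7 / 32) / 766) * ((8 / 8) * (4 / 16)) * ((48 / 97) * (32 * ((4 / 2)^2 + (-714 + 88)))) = -26124/37151 = -0.70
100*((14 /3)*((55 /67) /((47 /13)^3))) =169169000/20868423 = 8.11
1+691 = 692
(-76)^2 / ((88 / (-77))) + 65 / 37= -186933/37 = -5052.24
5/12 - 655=-7855/12 = -654.58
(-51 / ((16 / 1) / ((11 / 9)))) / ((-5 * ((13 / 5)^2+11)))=0.04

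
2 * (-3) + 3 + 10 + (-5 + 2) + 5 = 9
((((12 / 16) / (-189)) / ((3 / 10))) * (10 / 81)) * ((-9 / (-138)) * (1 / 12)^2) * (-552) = 25/61236 = 0.00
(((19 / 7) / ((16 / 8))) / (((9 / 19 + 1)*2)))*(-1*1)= -361/784 = -0.46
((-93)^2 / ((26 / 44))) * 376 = 71544528/13 = 5503425.23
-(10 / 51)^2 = -100/2601 = -0.04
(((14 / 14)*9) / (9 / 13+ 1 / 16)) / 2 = 936/157 = 5.96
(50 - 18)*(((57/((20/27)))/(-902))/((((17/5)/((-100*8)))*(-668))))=-1231200/1280389 = -0.96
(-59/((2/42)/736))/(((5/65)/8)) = -94838016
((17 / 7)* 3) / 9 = 17/21 = 0.81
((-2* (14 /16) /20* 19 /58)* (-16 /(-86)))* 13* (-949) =1640821/24940 = 65.79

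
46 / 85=0.54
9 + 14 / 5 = 59/5 = 11.80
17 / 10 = 1.70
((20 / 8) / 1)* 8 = 20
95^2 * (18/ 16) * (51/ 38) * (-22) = -2398275/8 = -299784.38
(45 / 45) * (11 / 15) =11/15 = 0.73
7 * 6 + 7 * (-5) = 7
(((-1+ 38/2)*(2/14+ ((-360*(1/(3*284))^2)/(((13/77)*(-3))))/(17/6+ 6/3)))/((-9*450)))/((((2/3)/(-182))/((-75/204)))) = -158596/2485213 = -0.06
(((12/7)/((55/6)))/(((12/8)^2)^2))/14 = 64/24255 = 0.00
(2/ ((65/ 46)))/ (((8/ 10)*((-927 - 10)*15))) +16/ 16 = 182692/182715 = 1.00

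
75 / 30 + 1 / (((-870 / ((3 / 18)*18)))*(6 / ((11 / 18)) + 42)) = 413239/165300 = 2.50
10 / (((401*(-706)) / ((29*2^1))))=-290/141553 = 0.00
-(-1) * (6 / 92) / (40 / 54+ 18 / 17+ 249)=1377/5295382 = 0.00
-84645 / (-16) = 84645/16 = 5290.31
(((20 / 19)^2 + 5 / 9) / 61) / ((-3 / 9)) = -5405/66063 = -0.08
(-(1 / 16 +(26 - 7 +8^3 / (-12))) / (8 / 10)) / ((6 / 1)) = 5665/1152 = 4.92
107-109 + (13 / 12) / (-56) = -2.02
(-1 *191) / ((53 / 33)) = -6303/53 = -118.92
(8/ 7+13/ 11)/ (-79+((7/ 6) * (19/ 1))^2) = 6444/1143065 = 0.01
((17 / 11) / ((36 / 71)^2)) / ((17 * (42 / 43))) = 216763/598752 = 0.36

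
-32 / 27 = -1.19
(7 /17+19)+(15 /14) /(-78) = 120035/6188 = 19.40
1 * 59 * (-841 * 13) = -645047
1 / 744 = 1/744 = 0.00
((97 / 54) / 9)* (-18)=-97/27 = -3.59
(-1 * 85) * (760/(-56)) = 8075/7 = 1153.57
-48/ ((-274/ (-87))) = -2088/137 = -15.24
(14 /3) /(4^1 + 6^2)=7/60 = 0.12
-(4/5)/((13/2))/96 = -1/780 = 0.00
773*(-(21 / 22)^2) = -340893/484 = -704.32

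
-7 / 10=-0.70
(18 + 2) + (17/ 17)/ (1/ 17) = 37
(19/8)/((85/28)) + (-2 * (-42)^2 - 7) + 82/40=-1200937/340 = -3532.17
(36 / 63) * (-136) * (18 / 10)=-4896/35 = -139.89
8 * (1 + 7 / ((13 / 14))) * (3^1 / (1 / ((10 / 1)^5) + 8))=29600000/1155557 = 25.62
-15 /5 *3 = -9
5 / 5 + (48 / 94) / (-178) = 4171/4183 = 1.00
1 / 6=0.17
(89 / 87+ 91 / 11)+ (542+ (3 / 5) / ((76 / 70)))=20068517/36366 = 551.85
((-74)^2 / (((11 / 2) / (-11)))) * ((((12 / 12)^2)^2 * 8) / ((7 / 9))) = -112649.14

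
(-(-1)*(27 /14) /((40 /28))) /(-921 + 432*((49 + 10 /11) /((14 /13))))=693/9804500 = 0.00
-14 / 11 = -1.27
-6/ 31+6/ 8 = 0.56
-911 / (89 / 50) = -45550/89 = -511.80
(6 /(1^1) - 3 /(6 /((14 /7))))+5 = 10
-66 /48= -11/8 = -1.38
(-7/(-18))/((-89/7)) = -49/1602 = -0.03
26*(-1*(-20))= 520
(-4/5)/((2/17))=-34/5 = -6.80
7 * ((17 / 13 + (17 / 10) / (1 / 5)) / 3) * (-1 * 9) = -5355/26 = -205.96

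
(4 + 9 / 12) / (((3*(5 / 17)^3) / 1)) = 93347/1500 = 62.23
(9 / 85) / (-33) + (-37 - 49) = -80413/935 = -86.00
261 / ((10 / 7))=1827/10 = 182.70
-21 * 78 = -1638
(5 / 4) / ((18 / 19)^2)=1805/1296 = 1.39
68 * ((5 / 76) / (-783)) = -85/14877 = -0.01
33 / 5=6.60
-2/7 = -0.29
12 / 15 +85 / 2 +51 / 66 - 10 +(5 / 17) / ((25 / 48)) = 32386/935 = 34.64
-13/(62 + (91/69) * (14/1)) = -897/5552 = -0.16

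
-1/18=-0.06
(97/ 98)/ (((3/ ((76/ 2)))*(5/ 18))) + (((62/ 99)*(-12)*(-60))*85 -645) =101675363/2695 = 37727.41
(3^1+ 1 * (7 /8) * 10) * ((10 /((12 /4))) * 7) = 1645/6 = 274.17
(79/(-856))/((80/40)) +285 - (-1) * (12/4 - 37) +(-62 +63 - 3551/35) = 9017763/59920 = 150.50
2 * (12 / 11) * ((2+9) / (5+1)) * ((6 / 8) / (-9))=-1/3 = -0.33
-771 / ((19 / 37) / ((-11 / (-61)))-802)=313797/325255 = 0.96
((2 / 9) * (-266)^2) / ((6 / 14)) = 990584/27 = 36688.30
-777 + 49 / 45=-775.91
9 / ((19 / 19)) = 9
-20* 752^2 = -11310080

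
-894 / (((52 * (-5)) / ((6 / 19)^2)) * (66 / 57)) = 4023/13585 = 0.30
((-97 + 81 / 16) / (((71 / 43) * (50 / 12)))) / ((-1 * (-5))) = -189759/71000 = -2.67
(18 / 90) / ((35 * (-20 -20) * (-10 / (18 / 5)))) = 9/175000 = 0.00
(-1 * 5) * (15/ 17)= -75/17 = -4.41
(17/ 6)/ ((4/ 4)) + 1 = 3.83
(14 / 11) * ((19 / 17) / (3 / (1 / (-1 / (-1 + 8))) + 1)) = 931/374 = 2.49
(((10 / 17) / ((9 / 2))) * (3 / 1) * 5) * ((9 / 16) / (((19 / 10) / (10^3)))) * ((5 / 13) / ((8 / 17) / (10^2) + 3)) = 23437500/315419 = 74.31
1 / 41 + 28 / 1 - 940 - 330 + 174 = -43787/41 = -1067.98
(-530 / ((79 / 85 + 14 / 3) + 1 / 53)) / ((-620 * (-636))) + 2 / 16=2347961/18819728 = 0.12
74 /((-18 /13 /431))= -207311/9 = -23034.56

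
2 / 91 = 0.02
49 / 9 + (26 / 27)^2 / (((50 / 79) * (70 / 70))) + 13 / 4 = 740633/72900 = 10.16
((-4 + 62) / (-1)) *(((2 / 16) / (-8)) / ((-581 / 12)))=-87/4648 = -0.02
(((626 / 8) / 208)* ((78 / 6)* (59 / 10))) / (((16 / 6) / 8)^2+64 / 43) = 7146729/396160 = 18.04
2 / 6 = 1/3 = 0.33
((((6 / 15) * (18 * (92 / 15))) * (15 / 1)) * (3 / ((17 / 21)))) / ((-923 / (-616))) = 128532096/78455 = 1638.29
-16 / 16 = -1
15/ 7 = 2.14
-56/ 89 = -0.63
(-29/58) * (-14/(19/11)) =77/19 = 4.05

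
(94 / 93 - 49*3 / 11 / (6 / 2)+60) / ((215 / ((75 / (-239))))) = -289285/3504457 = -0.08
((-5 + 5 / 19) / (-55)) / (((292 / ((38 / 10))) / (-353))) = -0.40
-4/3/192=-1/144 = -0.01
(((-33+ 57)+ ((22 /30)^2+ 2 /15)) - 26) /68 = -299/15300 = -0.02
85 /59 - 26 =-1449/59 = -24.56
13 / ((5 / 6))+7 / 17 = 1361/85 = 16.01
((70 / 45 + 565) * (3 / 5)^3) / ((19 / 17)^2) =4420833/45125 = 97.97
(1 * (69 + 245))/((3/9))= 942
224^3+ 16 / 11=123633680/11 = 11239425.45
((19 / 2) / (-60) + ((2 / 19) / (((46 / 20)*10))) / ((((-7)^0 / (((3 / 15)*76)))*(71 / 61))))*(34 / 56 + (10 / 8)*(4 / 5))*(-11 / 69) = 212465/8413216 = 0.03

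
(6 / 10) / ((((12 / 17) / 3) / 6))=153/10 = 15.30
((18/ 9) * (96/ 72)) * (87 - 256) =-1352/3 = -450.67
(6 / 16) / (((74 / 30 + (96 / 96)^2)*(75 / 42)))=63/1040 = 0.06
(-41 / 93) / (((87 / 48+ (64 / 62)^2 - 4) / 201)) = 1362512/17251 = 78.98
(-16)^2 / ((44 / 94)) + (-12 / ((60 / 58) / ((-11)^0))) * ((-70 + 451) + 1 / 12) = -1278307/330 = -3873.66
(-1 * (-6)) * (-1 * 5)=-30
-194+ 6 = -188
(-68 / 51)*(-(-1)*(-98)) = 392/3 = 130.67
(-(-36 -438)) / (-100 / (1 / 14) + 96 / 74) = -8769/25876 = -0.34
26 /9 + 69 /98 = 3169/882 = 3.59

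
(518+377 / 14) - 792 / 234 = 541.54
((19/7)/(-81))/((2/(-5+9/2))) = 19/2268 = 0.01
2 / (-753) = -2/753 = 0.00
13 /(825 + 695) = 13/1520 = 0.01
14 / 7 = 2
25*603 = 15075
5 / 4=1.25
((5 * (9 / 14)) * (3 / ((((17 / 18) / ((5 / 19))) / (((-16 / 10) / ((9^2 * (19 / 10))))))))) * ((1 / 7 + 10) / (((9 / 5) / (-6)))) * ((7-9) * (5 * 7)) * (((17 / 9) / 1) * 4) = -11360000/22743 = -499.49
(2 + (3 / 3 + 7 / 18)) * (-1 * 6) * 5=-305/3 = -101.67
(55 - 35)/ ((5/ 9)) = 36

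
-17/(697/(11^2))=-121/41 = -2.95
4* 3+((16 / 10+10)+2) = 128/5 = 25.60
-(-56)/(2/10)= 280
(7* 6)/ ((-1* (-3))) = 14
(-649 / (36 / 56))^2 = 82555396/81 = 1019202.42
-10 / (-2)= 5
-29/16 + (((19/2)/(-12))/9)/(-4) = -1547/864 = -1.79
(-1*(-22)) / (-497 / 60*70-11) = -132/3545 = -0.04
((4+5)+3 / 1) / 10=6/5 = 1.20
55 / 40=11/8 = 1.38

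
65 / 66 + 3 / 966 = 5249/5313 = 0.99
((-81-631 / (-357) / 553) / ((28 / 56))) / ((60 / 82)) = -131121854/592263 = -221.39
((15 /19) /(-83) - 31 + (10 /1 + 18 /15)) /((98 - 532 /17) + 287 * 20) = -189669/55597135 = 0.00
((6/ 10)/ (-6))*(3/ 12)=-1/40 = -0.02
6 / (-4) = -3/2 = -1.50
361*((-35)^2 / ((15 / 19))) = 1680455/3 = 560151.67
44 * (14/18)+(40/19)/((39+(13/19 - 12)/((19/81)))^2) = 5293471/154568 = 34.25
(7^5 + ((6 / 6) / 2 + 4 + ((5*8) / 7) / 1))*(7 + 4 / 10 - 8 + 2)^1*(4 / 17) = 470882/85 = 5539.79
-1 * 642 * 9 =-5778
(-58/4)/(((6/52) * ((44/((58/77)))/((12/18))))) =-10933/7623 = -1.43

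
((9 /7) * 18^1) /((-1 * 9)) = -18/7 = -2.57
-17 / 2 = -8.50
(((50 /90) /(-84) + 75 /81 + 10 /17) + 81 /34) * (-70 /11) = -249965/10098 = -24.75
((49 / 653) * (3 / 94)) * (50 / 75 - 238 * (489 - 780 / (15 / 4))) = -4915484/30691 = -160.16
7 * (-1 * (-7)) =49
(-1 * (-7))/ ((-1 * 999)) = -0.01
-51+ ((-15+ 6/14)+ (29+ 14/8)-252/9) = -1759/28 = -62.82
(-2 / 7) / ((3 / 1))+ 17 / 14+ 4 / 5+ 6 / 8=1121/420 = 2.67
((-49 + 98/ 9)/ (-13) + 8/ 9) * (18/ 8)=447/52 = 8.60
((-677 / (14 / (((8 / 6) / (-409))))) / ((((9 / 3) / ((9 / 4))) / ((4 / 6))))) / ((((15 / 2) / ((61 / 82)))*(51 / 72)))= 330376/29932665 = 0.01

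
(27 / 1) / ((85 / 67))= 1809/85 = 21.28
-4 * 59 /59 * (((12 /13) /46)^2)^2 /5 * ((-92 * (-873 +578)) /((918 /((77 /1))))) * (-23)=0.01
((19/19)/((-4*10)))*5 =-1/8 = -0.12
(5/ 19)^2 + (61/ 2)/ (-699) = 12929/504678 = 0.03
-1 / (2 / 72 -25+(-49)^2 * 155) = -36/13396681 = 0.00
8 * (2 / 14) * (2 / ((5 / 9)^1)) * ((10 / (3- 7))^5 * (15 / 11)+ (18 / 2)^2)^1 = -214.63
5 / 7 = 0.71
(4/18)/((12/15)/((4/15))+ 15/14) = 28/513 = 0.05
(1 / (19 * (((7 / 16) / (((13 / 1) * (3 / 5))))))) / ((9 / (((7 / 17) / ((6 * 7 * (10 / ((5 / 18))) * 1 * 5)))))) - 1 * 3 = -3.00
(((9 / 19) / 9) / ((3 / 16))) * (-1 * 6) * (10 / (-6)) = 160/57 = 2.81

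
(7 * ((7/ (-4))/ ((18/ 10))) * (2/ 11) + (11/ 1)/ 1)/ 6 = 1933/1188 = 1.63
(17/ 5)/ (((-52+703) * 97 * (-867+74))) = -17/250377855 = 0.00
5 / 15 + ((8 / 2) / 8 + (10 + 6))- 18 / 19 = 1811/114 = 15.89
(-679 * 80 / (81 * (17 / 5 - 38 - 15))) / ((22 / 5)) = 84875/27621 = 3.07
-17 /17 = -1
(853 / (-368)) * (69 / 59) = -2559/944 = -2.71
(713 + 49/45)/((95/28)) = 899752/4275 = 210.47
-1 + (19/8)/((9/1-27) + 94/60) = -2257/1972 = -1.14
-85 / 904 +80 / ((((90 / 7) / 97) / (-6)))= -9821311/2712 = -3621.43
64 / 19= 3.37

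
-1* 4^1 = -4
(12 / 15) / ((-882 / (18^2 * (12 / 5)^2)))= -10368/6125 = -1.69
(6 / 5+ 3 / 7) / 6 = 19/70 = 0.27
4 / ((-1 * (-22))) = 2/11 = 0.18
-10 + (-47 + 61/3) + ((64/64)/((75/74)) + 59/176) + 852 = 3593283/4400 = 816.66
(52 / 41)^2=2704/1681 = 1.61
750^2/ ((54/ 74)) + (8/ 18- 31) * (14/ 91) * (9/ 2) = 30061675/39 = 770812.18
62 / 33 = 1.88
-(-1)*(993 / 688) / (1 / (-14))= -6951/344 = -20.21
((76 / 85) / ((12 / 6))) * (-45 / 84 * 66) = -1881/119 = -15.81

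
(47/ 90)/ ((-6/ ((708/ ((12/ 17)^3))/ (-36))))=13623749/2799360 = 4.87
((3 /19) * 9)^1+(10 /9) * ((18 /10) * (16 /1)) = 635/19 = 33.42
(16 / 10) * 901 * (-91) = -655928/5 = -131185.60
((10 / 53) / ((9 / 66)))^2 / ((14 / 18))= 48400/19663 = 2.46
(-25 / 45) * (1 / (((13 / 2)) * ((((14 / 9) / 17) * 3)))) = -85/273 = -0.31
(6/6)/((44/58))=29/22 = 1.32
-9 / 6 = -1.50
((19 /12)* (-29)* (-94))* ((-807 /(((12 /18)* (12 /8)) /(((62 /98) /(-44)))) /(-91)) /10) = -215955083/3923920 = -55.04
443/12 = 36.92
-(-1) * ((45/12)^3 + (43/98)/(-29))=4794499/90944 = 52.72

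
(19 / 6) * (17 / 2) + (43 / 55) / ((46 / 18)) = 413239/15180 = 27.22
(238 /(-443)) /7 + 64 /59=26346/26137 = 1.01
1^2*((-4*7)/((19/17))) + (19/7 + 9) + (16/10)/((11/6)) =-91186/7315 = -12.47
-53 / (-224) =53/224 = 0.24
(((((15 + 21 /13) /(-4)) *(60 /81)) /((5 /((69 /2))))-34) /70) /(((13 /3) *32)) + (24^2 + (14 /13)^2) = 109243723/189280 = 577.15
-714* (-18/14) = 918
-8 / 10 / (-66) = 2/165 = 0.01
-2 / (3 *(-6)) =1/9 = 0.11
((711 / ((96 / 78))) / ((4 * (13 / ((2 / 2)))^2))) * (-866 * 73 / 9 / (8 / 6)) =-7491333/1664 = -4502.00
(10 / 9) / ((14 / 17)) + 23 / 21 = 22/9 = 2.44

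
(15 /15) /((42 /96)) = 16/7 = 2.29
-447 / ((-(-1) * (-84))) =149/28 = 5.32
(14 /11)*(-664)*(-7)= 65072/11 = 5915.64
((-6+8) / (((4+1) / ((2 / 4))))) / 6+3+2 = 5.03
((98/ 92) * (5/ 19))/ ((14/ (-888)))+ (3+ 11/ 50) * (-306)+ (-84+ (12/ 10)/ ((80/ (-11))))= -1087.27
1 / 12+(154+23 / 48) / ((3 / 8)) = 14833/36 = 412.03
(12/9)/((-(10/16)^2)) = -256/75 = -3.41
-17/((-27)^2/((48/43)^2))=-4352/149769 = -0.03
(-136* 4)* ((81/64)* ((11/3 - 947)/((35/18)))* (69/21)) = 53777358/49 = 1097497.10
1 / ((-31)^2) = 1/961 = 0.00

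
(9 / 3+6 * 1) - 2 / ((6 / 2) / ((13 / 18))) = 230/27 = 8.52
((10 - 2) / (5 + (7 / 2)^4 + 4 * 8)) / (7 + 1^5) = 16/2993 = 0.01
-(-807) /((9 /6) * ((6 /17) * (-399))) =-4573/1197 = -3.82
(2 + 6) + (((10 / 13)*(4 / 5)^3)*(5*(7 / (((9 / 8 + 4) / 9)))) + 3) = 93827/2665 = 35.21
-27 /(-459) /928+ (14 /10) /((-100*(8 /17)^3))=-0.13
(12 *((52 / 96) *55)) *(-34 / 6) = -12155/6 = -2025.83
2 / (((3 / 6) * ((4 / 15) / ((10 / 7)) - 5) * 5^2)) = -12/361 = -0.03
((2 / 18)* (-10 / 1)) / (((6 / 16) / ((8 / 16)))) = -40/27 = -1.48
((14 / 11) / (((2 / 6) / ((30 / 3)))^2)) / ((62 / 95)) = 598500/341 = 1755.13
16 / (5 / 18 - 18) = -288/319 = -0.90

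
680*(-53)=-36040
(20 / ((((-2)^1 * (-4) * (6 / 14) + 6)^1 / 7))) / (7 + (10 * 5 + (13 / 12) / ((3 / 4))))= 735/2893 = 0.25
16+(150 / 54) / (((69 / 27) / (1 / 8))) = 16.14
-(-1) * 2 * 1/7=2/7 = 0.29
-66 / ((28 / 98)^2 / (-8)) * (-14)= -90552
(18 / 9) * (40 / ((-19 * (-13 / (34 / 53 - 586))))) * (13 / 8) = -310240/1007 = -308.08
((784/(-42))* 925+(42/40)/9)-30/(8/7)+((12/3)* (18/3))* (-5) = -87064/5 = -17412.80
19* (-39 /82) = -9.04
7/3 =2.33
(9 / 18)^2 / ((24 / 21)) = 7/32 = 0.22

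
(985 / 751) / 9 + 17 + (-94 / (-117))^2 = 182901484/10280439 = 17.79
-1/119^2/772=-1/10932292 = 0.00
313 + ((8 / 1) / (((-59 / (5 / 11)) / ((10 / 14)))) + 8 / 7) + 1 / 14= 407793/1298 = 314.17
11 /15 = 0.73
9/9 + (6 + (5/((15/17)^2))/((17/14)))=553/45 = 12.29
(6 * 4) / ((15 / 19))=152/5 = 30.40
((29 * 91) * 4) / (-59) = -10556/59 = -178.92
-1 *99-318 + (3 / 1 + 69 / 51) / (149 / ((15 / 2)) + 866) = -47098761/112948 = -417.00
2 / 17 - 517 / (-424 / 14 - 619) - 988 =-76267207/77265 = -987.09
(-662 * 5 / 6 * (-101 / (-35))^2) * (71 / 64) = -239733701/47040 = -5096.38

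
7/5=1.40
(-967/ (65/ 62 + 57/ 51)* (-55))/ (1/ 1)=56056990/2283 = 24554.09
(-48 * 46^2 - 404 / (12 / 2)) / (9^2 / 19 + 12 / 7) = -17003.14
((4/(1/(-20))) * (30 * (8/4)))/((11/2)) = -9600/11 = -872.73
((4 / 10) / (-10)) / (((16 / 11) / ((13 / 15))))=-143/6000 = -0.02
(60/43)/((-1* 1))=-1.40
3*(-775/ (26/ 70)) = -81375/13 = -6259.62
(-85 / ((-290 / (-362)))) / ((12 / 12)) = -3077/29 = -106.10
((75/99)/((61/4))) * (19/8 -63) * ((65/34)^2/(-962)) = 3940625/344400144 = 0.01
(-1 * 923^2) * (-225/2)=191684025/2 = 95842012.50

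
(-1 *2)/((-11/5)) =10/11 = 0.91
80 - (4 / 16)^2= 1279/16 = 79.94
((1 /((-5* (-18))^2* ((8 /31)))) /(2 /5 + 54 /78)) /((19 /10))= 403/1748304 = 0.00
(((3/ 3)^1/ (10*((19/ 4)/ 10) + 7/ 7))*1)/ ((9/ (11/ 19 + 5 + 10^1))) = 1184/3933 = 0.30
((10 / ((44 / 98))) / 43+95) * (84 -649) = -53967.65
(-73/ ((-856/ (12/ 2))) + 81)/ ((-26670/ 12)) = -34887/951230 = -0.04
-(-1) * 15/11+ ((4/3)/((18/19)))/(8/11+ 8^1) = 21739/14256 = 1.52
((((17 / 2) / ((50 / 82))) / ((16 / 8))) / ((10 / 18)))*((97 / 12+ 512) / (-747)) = -4349977/498000 = -8.73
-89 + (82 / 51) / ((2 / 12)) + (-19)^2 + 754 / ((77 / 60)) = 1137756/1309 = 869.18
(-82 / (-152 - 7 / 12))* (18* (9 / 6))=14.51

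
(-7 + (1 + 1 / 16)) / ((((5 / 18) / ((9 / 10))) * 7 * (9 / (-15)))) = 513/112 = 4.58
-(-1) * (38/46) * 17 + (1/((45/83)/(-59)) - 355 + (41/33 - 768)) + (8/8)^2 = -13838881/11385 = -1215.54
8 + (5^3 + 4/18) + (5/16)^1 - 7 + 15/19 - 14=310055/2736 = 113.32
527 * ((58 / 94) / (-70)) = -15283/3290 = -4.65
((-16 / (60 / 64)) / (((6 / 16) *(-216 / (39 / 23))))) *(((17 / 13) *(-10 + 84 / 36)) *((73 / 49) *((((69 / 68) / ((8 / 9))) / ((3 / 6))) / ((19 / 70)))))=-53728/1197 = -44.89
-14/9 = -1.56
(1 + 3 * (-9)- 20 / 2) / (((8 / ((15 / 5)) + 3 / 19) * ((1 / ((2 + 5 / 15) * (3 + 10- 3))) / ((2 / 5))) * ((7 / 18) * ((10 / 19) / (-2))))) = 935712/805 = 1162.38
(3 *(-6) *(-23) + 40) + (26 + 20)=500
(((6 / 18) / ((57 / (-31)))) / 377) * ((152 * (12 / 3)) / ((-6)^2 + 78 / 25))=-0.01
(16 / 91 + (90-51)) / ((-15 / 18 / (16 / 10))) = -75.22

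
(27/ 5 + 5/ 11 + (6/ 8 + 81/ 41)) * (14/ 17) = 541751/76670 = 7.07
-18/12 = -3/2 = -1.50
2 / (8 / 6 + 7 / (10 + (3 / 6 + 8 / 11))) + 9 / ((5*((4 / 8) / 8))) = 21621/725 = 29.82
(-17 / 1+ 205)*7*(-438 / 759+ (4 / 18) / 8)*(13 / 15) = -21397831/34155 = -626.49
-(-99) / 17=99/17 = 5.82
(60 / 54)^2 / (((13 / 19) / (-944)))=-1703.32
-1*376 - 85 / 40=-3025/8 = -378.12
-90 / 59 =-1.53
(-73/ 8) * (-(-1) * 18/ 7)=-657/28 = -23.46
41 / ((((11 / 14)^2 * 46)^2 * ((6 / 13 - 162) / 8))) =-1462552/580881675 = 0.00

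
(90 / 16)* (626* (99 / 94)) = 1394415/376 = 3708.55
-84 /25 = -3.36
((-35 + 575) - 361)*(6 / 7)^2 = 6444/49 = 131.51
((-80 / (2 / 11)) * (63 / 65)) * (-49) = 271656/13 = 20896.62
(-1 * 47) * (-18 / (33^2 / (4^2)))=1504/121 = 12.43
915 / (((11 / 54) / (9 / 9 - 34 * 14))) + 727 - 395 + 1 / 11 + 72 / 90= -117330441/55 = -2133280.75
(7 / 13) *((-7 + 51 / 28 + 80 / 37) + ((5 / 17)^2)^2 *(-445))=-549140625/160694404 = -3.42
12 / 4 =3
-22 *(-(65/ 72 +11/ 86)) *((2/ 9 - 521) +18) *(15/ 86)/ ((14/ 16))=-794160125/349461 = -2272.53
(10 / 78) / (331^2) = 5/4272879 = 0.00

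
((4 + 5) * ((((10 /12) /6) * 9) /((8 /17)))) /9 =85/32 = 2.66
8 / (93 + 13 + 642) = 2/187 = 0.01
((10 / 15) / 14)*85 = 85/21 = 4.05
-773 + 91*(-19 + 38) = 956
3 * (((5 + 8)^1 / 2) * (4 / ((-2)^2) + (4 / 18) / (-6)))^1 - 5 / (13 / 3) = 2062/117 = 17.62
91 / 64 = 1.42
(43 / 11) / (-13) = -43/143 = -0.30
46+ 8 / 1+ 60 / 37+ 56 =4130/37 = 111.62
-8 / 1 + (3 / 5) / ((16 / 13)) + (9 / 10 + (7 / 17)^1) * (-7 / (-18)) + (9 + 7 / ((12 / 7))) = 74431/12240 = 6.08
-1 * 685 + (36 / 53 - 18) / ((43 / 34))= -1592327/2279 = -698.70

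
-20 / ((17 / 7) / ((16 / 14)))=-160/17 = -9.41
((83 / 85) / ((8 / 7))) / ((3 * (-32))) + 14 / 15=60347/65280 = 0.92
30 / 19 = 1.58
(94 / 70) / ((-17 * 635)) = -47/377825 = 0.00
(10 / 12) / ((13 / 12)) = 10/13 = 0.77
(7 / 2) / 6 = 7/12 = 0.58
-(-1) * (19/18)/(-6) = -19/108 = -0.18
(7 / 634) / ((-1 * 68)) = -7/43112 = 0.00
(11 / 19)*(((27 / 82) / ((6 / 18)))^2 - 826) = -61022093/127756 = -477.65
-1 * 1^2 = -1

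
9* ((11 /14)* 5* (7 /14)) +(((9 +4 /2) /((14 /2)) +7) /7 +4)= 4489/196 = 22.90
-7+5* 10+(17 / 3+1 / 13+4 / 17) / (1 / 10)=68149/663 = 102.79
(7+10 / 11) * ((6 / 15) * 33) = 522/5 = 104.40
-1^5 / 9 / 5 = -1/45 = -0.02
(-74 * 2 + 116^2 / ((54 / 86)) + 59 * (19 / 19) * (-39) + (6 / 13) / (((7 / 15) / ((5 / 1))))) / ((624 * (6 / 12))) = 46648285/766584 = 60.85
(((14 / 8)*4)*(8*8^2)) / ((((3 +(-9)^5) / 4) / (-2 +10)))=-57344/29523 = -1.94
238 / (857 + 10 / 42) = 2499/9001 = 0.28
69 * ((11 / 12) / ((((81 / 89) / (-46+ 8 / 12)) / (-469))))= 359056082/243 = 1477597.05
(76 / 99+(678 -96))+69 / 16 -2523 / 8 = 430381/1584 = 271.71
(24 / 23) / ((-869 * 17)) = -24/339779 = 0.00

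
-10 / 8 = -5/4 = -1.25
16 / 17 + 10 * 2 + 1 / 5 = 1797/85 = 21.14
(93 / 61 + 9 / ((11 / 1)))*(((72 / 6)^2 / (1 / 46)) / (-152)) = -1301616/12749 = -102.10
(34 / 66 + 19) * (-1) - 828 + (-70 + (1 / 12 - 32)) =-41775/44 = -949.43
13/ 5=2.60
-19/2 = -9.50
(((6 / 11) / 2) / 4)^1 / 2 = 0.03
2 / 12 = 1/6 = 0.17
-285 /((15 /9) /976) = -166896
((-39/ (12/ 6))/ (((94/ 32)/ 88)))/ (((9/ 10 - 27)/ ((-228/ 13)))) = -535040/1363 = -392.55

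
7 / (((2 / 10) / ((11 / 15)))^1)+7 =32.67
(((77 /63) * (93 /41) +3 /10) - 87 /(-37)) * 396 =16290978/7585 = 2147.79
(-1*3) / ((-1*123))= 1/41 = 0.02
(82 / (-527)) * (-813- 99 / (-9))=65764/527 = 124.79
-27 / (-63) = 3/7 = 0.43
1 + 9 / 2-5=1/2 = 0.50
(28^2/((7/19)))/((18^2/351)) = 6916/3 = 2305.33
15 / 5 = 3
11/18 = 0.61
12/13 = 0.92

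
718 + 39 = 757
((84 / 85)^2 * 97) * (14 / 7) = 1368864/7225 = 189.46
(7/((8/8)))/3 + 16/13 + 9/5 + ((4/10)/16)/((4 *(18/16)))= 5.37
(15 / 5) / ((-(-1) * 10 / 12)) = 18/5 = 3.60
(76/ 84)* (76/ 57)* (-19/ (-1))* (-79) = -114076/63 = -1810.73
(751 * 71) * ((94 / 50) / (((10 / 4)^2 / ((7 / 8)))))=17542609/1250 = 14034.09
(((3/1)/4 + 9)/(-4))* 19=-741/16 = -46.31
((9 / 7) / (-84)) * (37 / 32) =-111/6272 = -0.02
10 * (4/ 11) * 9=32.73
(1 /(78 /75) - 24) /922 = -599/23972 = -0.02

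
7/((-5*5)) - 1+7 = 143/25 = 5.72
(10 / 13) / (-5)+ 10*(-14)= -1822/13 = -140.15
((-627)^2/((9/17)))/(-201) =-742577/201 = -3694.41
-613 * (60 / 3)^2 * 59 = -14466800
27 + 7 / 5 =142/5 = 28.40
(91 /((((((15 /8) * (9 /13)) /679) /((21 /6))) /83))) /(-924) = -66670331/4455 = -14965.28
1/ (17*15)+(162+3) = 42076/255 = 165.00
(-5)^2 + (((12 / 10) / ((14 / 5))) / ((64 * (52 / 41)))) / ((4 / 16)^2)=36523/1456 = 25.08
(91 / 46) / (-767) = -7/2714 = 0.00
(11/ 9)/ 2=11/18 = 0.61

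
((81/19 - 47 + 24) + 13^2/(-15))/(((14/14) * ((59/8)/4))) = -273632/16815 = -16.27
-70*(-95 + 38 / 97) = 642390/97 = 6622.58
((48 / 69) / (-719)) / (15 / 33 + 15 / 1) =-88/1405645 = 0.00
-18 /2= -9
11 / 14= 0.79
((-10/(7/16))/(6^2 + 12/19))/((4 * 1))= -95/609 = -0.16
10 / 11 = 0.91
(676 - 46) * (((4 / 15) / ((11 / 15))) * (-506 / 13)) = -115920/13 = -8916.92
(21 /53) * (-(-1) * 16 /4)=84/53 = 1.58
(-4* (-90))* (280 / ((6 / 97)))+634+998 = 1631232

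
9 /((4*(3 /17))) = 51/4 = 12.75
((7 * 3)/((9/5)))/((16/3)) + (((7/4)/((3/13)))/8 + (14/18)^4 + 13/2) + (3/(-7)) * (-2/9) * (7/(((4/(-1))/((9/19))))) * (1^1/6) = 39843845/3989088 = 9.99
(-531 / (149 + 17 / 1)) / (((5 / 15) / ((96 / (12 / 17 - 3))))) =433296/1079 = 401.57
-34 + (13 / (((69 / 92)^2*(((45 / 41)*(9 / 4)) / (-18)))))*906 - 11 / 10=-41216773/270 = -152654.71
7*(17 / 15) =119/15 = 7.93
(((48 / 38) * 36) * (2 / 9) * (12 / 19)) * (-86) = -198144/361 = -548.88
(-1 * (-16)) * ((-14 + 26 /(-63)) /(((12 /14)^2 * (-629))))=25424/50949 = 0.50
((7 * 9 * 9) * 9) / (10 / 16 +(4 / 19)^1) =775656/127 = 6107.53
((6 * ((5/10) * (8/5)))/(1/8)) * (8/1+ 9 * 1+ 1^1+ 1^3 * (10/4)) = 3936/5 = 787.20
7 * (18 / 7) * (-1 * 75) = -1350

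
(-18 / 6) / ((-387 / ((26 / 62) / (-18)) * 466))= -13/33543612 = 0.00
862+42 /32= 13813/16 = 863.31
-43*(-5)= 215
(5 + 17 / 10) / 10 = 67/100 = 0.67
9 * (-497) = -4473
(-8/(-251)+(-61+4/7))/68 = -106117/119476 = -0.89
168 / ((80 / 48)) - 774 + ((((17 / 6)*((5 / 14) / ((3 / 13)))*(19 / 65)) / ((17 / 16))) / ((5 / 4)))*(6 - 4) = -42290/63 = -671.27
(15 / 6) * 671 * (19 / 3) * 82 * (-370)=-967011650/3 = -322337216.67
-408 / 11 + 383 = 3805/11 = 345.91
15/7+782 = 5489/7 = 784.14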